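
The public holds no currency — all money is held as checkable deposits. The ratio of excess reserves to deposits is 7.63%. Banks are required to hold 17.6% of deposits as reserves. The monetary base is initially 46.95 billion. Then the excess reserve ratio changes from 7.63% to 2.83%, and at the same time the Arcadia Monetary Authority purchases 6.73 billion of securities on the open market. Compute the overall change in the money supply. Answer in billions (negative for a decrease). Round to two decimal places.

76.66 billion

Before: m₁ = 1 / (0.176 + 0.0763) ≈ 3.96354, MB₁ = 46.95, so M₁ = 3.96354 × 46.95 ≈ 186.0882 billion.
After: m₂ = 1 / (0.176 + 0.0283) ≈ 4.89476, MB₂ = 46.95 + 6.73 = 53.68, so M₂ = 4.89476 × 53.68 ≈ 262.7507 billion.
ΔM = M₂ − M₁ = 262.7507 − 186.0882 = 76.6625 billion.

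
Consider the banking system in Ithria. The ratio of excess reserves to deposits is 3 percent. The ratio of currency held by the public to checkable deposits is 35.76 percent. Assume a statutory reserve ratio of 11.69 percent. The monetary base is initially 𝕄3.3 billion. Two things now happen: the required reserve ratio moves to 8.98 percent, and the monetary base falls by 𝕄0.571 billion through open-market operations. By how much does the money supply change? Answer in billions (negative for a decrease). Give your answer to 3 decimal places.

Before: m₁ = (1 + 0.3576) / (0.1169 + 0.03 + 0.3576) ≈ 2.69098, MB₁ = 3.3, so M₁ = 2.69098 × 3.3 ≈ 8.8802 billion.
After: m₂ = (1 + 0.3576) / (0.0898 + 0.03 + 0.3576) ≈ 2.84374, MB₂ = 3.3 − 0.571 = 2.729, so M₂ = 2.84374 × 2.729 ≈ 7.7606 billion.
ΔM = M₂ − M₁ = 7.7606 − 8.8802 = -1.1196 billion.

-1.120 billion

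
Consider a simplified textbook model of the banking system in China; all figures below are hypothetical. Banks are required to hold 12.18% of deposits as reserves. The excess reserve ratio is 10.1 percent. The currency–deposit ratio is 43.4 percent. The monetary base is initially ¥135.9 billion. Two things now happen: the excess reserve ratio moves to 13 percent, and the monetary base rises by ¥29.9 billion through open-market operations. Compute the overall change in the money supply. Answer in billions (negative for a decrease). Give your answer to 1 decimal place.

¥50.0 billion

Before: m₁ = (1 + 0.434) / (0.1218 + 0.101 + 0.434) ≈ 2.18331, MB₁ = 135.9, so M₁ = 2.18331 × 135.9 ≈ 296.7118 billion.
After: m₂ = (1 + 0.434) / (0.1218 + 0.13 + 0.434) ≈ 2.09099, MB₂ = 135.9 + 29.9 = 165.8, so M₂ = 2.09099 × 165.8 ≈ 346.6861 billion.
ΔM = M₂ − M₁ = 346.6861 − 296.7118 = 49.9743 billion.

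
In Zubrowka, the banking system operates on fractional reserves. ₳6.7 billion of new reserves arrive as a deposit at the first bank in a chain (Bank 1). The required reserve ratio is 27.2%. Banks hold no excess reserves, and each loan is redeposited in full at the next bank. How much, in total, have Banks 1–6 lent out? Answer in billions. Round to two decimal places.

₳15.26 billion

Bank i lends (1 − rr)^i of the original deposit: Bank 1 lends 6.7·0.7280 = 4.8776, Bank 2 lends 6.7·0.7280² ≈ 3.5509, and so on.
Summing a geometric series: total = 6.7·[0.7280·(1 − 0.7280^6) / (1 − 0.7280)] ≈ 15.2629 billion.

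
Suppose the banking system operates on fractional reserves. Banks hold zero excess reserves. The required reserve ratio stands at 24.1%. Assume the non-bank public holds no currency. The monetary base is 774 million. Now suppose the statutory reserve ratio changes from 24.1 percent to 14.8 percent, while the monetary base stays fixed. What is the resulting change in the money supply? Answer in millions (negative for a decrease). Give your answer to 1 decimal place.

2018.1 million

Initially m₁ = 1 / (0.241) ≈ 4.14938, so M₁ = 4.14938 × 774 ≈ 3211.6201 million.
After the change m₂ = 1 / (0.148) ≈ 6.75676, so M₂ = 6.75676 × 774 ≈ 5229.7322 million.
ΔM = M₂ − M₁ = 5229.7322 − 3211.6201 = 2018.1121 million.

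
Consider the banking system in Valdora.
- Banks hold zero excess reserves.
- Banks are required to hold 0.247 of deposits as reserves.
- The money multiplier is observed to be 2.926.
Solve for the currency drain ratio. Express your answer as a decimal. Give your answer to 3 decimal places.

Using m = 2.926. From m = (1 + c)/(c + rr + e), rearranging gives 1 + c = m·(c + rr + e), so c·(1 − m) = m·(rr + e) − 1.
Hence c = [m·(rr + e) − 1]/(1 − m) = [2.926 × (0.247 + 0) − 1] / (1 − 2.926) ≈ 0.143966.

0.144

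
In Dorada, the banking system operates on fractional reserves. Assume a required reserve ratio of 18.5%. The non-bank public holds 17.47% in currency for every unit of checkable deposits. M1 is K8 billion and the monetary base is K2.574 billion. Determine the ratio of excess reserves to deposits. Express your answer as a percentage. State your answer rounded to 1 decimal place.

1.8%

Using m = M/MB = 8/2.574 ≈ 3.108003. Since m = (1 + c)/(c + rr + e), the denominator satisfies c + rr + e = (1 + c)/m = (1 + 0.1747) / 3.108003 ≈ 0.377960.
With c = 0.1747 and rr = 0.185, the ratio of excess reserves to deposits is 0.377960 − 0.1747 − 0.185 = 0.01826.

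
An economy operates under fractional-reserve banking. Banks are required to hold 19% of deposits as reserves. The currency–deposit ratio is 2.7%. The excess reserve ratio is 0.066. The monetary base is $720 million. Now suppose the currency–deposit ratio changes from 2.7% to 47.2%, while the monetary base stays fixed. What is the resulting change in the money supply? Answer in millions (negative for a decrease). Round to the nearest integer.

-1157 million

Initially m₁ = (1 + 0.027) / (0.19 + 0.066 + 0.027) ≈ 3.6290, so M₁ = 3.6290 × 720 = 2612.88 million.
After the change m₂ = (1 + 0.472) / (0.19 + 0.066 + 0.472) ≈ 2.0220, so M₂ = 2.0220 × 720 = 1455.84 million.
ΔM = M₂ − M₁ = 1455.84 − 2612.88 = -1157.04 million.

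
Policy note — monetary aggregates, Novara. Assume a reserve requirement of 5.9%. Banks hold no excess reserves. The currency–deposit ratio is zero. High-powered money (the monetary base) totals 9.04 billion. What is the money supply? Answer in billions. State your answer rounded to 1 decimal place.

With no currency drain or excess reserves, the money multiplier is m = 1/rr = 1/0.059 ≈ 16.9492.
Money supply M = m × MB = 16.9492 × 9.04 ≈ 153.2208 billion.

153.2 billion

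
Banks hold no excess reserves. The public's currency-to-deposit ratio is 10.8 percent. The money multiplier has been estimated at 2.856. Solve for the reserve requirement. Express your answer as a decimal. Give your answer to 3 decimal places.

Using m = 2.856. Since m = (1 + c)/(c + rr + e), the denominator satisfies c + rr + e = (1 + c)/m = (1 + 0.108) / 2.856 ≈ 0.387955.
With c = 0.108 and e = 0, the reserve requirement is 0.387955 − 0.108 − 0 = 0.279955.

0.280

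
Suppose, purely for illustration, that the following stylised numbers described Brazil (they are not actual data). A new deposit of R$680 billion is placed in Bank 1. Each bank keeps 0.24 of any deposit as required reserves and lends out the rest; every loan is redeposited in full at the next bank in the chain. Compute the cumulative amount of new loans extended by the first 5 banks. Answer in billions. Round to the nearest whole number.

Bank i lends (1 − rr)^i of the original deposit: Bank 1 lends 680·0.7600 = 516.8000, Bank 2 lends 680·0.7600² = 392.7680, and so on.
Summing a geometric series: total = 680·[0.7600·(1 − 0.7600^5) / (1 − 0.7600)] ≈ 1607.3502 billion.

R$1607 billion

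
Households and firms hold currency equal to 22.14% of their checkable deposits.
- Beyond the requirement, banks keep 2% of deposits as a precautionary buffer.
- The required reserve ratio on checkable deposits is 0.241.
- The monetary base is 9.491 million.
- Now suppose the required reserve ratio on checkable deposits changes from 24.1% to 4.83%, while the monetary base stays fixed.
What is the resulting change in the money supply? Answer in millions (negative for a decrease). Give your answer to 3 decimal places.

15.984 million

Initially m₁ = (1 + 0.2214) / (0.241 + 0.02 + 0.2214) ≈ 2.53192, so M₁ = 2.53192 × 9.491 ≈ 24.0305 million.
After the change m₂ = (1 + 0.2214) / (0.0483 + 0.02 + 0.2214) ≈ 4.21609, so M₂ = 4.21609 × 9.491 ≈ 40.0149 million.
ΔM = M₂ − M₁ = 40.0149 − 24.0305 = 15.9844 million.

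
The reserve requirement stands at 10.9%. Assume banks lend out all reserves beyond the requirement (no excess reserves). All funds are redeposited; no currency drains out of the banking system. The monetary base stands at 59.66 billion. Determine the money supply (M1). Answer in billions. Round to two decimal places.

With no currency drain or excess reserves, the money multiplier is m = 1/rr = 1/0.109 ≈ 9.17431.
Money supply M = m × MB = 9.17431 × 59.66 ≈ 547.3393 billion.

547.34 billion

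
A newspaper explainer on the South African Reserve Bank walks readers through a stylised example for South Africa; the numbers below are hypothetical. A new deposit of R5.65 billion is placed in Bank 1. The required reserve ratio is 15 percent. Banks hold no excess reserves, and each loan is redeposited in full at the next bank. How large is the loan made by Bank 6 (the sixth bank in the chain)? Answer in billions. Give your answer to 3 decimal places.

Each bank lends a fraction (1 − rr) = 0.8500 of the deposit it receives, so Bank 6 receives 5.65·0.8500^5 and lends 5.65·0.8500^6 ≈ 2.1309 billion.

R2.131 billion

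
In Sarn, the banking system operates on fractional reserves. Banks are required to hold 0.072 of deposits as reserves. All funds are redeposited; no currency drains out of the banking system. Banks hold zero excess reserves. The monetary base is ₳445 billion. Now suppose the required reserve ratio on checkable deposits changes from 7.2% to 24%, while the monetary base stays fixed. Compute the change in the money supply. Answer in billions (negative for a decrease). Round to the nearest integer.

Initially m₁ = 1 / (0.072) ≈ 13.8889, so M₁ = 13.8889 × 445 = 6180.5605 billion.
After the change m₂ = 1 / (0.24) ≈ 4.1667, so M₂ = 4.1667 × 445 = 1854.1815 billion.
ΔM = M₂ − M₁ = 1854.1815 − 6180.5605 = -4326.379 billion.

-4326 billion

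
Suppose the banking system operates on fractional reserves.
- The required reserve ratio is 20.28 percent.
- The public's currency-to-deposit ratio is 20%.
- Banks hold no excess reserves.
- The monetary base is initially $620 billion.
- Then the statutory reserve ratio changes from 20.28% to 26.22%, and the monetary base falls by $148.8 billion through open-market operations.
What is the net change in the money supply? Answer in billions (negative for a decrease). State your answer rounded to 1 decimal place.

-623.7 billion

Before: m₁ = (1 + 0.2) / (0.2028 + 0.2) ≈ 2.97915, MB₁ = 620, so M₁ = 2.97915 × 620 = 1847.073 billion.
After: m₂ = (1 + 0.2) / (0.2622 + 0.2) ≈ 2.59628, MB₂ = 620 − 148.8 = 471.2, so M₂ = 2.59628 × 471.2 ≈ 1223.3671 billion.
ΔM = M₂ − M₁ = 1223.3671 − 1847.073 = -623.7059 billion.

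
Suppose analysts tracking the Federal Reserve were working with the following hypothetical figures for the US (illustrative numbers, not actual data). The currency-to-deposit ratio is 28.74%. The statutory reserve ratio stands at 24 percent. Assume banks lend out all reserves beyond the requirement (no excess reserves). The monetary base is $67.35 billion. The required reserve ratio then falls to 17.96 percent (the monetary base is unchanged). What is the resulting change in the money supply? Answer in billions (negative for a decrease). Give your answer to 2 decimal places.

$21.26 billion

Initially m₁ = (1 + 0.2874) / (0.24 + 0.2874) ≈ 2.44103, so M₁ = 2.44103 × 67.35 ≈ 164.4034 billion.
After the change m₂ = (1 + 0.2874) / (0.1796 + 0.2874) ≈ 2.75675, so M₂ = 2.75675 × 67.35 ≈ 185.6671 billion.
ΔM = M₂ − M₁ = 185.6671 − 164.4034 = 21.2637 billion.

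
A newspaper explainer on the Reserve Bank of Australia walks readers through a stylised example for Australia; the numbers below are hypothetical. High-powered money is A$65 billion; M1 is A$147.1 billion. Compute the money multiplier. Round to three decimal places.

The money multiplier is m = M / MB = 147.1 / 65 ≈ 2.26308.

2.263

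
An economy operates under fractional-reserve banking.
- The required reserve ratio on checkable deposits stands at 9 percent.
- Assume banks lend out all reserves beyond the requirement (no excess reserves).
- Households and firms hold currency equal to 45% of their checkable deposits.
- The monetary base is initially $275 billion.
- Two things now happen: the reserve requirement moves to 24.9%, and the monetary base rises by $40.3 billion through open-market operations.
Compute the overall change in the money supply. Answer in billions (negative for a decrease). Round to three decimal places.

-84.370 billion

Before: m₁ = (1 + 0.45) / (0.09 + 0.45) ≈ 2.6851852, MB₁ = 275, so M₁ = 2.6851852 × 275 ≈ 738.4259 billion.
After: m₂ = (1 + 0.45) / (0.249 + 0.45) ≈ 2.0743920, MB₂ = 275 + 40.3 = 315.3, so M₂ = 2.0743920 × 315.3 ≈ 654.0558 billion.
ΔM = M₂ − M₁ = 654.0558 − 738.4259 = -84.3701 billion.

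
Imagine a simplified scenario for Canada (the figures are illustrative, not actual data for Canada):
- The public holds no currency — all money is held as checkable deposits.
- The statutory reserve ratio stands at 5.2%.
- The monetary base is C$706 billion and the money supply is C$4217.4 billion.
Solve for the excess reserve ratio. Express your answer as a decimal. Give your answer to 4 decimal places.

Using m = M/MB = 4217.4/706 ≈ 5.973654. Since m = (1 + c)/(c + rr + e), the denominator satisfies c + rr + e = (1 + c)/m = (1 + 0) / 5.973654 ≈ 0.167402.
With c = 0 and rr = 0.052, the excess reserve ratio is 0.167402 − 0 − 0.052 = 0.115402.

0.1154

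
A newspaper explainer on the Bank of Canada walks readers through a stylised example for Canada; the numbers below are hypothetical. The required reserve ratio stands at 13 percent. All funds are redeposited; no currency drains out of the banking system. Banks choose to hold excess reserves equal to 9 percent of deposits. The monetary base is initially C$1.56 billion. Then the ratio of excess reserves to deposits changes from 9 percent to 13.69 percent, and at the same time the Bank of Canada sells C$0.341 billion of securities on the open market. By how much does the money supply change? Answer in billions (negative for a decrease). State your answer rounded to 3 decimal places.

-2.524 billion

Before: m₁ = 1 / (0.13 + 0.09) ≈ 4.54545, MB₁ = 1.56, so M₁ = 4.54545 × 1.56 ≈ 7.0909 billion.
After: m₂ = 1 / (0.13 + 0.1369) ≈ 3.74672, MB₂ = 1.56 − 0.341 = 1.219, so M₂ = 3.74672 × 1.219 ≈ 4.5673 billion.
ΔM = M₂ − M₁ = 4.5673 − 7.0909 = -2.5236 billion.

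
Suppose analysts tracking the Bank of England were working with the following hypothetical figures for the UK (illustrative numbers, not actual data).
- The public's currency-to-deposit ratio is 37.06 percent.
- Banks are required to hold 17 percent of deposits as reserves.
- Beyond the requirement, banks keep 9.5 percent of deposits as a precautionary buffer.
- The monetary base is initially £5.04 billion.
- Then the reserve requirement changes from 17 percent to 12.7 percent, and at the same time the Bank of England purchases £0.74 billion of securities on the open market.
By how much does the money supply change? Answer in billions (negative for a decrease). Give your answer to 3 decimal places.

Before: m₁ = (1 + 0.3706) / (0.17 + 0.095 + 0.3706) ≈ 2.15639, MB₁ = 5.04, so M₁ = 2.15639 × 5.04 ≈ 10.8682 billion.
After: m₂ = (1 + 0.3706) / (0.127 + 0.095 + 0.3706) ≈ 2.31286, MB₂ = 5.04 + 0.74 = 5.78, so M₂ = 2.31286 × 5.78 ≈ 13.3683 billion.
ΔM = M₂ − M₁ = 13.3683 − 10.8682 = 2.5001 billion.

£2.500 billion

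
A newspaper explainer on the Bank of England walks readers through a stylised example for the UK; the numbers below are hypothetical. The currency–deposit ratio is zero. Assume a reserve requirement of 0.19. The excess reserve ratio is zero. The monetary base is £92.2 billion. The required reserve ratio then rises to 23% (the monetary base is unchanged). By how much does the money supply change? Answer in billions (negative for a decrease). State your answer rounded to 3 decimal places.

Initially m₁ = 1 / (0.19) ≈ 5.263158, so M₁ = 5.263158 × 92.2 ≈ 485.2632 billion.
After the change m₂ = 1 / (0.23) ≈ 4.347826, so M₂ = 4.347826 × 92.2 ≈ 400.8696 billion.
ΔM = M₂ − M₁ = 400.8696 − 485.2632 = -84.3936 billion.

-84.394 billion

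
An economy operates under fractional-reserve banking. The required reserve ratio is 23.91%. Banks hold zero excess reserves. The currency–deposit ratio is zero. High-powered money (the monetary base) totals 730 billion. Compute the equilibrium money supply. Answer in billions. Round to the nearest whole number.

With no currency drain or excess reserves, the money multiplier is m = 1/rr = 1/0.2391 ≈ 4.1824.
Money supply M = m × MB = 4.1824 × 730 = 3053.152 billion.

3053 billion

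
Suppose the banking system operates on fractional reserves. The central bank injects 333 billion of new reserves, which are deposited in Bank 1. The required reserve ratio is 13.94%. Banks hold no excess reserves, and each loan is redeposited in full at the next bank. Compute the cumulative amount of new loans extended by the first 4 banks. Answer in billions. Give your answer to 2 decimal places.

928.12 billion

Bank i lends (1 − rr)^i of the original deposit: Bank 1 lends 333·0.8606 = 286.5798, Bank 2 lends 333·0.8606² ≈ 246.6306, and so on.
Summing a geometric series: total = 333·[0.8606·(1 − 0.8606^4) / (1 − 0.8606)] ≈ 928.1232 billion.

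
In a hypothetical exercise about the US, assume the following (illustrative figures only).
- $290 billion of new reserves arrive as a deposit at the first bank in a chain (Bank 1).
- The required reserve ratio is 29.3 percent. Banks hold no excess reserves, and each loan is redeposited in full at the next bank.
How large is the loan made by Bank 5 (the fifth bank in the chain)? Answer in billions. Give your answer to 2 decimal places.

$51.23 billion

Each bank lends a fraction (1 − rr) = 0.7070 of the deposit it receives, so Bank 5 receives 290·0.7070^4 and lends 290·0.7070^5 ≈ 51.2265 billion.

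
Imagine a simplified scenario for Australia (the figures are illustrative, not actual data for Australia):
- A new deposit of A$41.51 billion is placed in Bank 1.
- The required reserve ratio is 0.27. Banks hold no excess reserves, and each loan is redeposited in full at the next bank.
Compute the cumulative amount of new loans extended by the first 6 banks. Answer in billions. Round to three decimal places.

Bank i lends (1 − rr)^i of the original deposit: Bank 1 lends 41.51·0.7300 = 30.3023, Bank 2 lends 41.51·0.7300² ≈ 22.1207, and so on.
Summing a geometric series: total = 41.51·[0.7300·(1 − 0.7300^6) / (1 − 0.7300)] ≈ 95.2464 billion.

A$95.246 billion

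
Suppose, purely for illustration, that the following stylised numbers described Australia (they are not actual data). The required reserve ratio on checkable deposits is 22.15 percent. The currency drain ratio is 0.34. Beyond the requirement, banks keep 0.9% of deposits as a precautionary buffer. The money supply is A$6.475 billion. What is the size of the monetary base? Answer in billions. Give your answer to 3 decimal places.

A$2.757 billion

The money multiplier is m = (1 + c) / (rr + e + c) = (1 + 0.34) / (0.2215 + 0.009 + 0.34) ≈ 2.34882.
MB = M / m = 6.475 / 2.34882 ≈ 2.7567 billion.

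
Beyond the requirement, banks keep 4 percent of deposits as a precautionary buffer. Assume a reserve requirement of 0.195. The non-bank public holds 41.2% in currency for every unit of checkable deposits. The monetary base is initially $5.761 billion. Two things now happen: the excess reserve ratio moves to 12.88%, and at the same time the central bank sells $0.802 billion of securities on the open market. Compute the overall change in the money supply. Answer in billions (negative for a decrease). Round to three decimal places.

-3.056 billion

Before: m₁ = (1 + 0.412) / (0.195 + 0.04 + 0.412) ≈ 2.18238, MB₁ = 5.761, so M₁ = 2.18238 × 5.761 ≈ 12.5727 billion.
After: m₂ = (1 + 0.412) / (0.195 + 0.1288 + 0.412) ≈ 1.91900, MB₂ = 5.761 − 0.802 = 4.959, so M₂ = 1.91900 × 4.959 ≈ 9.5163 billion.
ΔM = M₂ − M₁ = 9.5163 − 12.5727 = -3.0564 billion.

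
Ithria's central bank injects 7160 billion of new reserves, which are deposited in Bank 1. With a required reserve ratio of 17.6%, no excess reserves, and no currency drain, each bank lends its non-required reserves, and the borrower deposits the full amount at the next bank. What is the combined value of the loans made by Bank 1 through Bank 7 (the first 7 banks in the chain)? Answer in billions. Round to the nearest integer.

24876 billion

Bank i lends (1 − rr)^i of the original deposit: Bank 1 lends 7160·0.8240 = 5899.8400, Bank 2 lends 7160·0.8240² ≈ 4861.4682, and so on.
Summing a geometric series: total = 7160·[0.8240·(1 − 0.8240^7) / (1 − 0.8240)] ≈ 24875.7621 billion.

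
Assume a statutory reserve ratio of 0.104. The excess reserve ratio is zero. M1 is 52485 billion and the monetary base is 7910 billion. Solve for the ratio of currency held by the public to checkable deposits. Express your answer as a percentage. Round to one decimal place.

Using m = M/MB = 52485/7910 ≈ 6.635272. From m = (1 + c)/(c + rr + e), rearranging gives 1 + c = m·(c + rr + e), so c·(1 − m) = m·(rr + e) − 1.
Hence c = [m·(rr + e) − 1]/(1 − m) = [6.635272 × (0.104 + 0) − 1] / (1 − 6.635272) ≈ 0.054999.

5.5%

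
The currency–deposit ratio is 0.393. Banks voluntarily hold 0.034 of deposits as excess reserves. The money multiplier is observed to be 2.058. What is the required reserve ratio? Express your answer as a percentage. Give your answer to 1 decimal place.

Using m = 2.058. Since m = (1 + c)/(c + rr + e), the denominator satisfies c + rr + e = (1 + c)/m = (1 + 0.393) / 2.058 ≈ 0.676871.
With c = 0.393 and e = 0.034, the required reserve ratio is 0.676871 − 0.393 − 0.034 = 0.249871.

25.0%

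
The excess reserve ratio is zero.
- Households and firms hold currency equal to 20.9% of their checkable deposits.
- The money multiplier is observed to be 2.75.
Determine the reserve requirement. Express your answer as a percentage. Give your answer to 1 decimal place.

23.1%

Using m = 2.75. Since m = (1 + c)/(c + rr + e), the denominator satisfies c + rr + e = (1 + c)/m = (1 + 0.209) / 2.75 ≈ 0.439636.
With c = 0.209 and e = 0, the reserve requirement is 0.439636 − 0.209 − 0 = 0.230636.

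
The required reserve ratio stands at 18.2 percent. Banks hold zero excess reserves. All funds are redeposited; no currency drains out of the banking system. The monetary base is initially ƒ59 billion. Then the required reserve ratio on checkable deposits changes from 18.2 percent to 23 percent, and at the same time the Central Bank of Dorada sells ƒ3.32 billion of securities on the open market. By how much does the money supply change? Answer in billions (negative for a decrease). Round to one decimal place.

-82.1 billion

Before: m₁ = 1 / (0.182) ≈ 5.4945, MB₁ = 59, so M₁ = 5.4945 × 59 = 324.1755 billion.
After: m₂ = 1 / (0.23) ≈ 4.3478, MB₂ = 59 − 3.32 = 55.68, so M₂ = 4.3478 × 55.68 ≈ 242.0855 billion.
ΔM = M₂ − M₁ = 242.0855 − 324.1755 = -82.09 billion.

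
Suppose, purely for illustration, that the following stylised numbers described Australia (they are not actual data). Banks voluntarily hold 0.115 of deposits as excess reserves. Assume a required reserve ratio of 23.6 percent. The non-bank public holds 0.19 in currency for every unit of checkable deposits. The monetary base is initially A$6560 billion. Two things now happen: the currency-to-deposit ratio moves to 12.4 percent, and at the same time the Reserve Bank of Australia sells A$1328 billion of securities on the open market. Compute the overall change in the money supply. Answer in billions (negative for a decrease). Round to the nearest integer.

Before: m₁ = (1 + 0.19) / (0.236 + 0.115 + 0.19) ≈ 2.19963, MB₁ = 6560, so M₁ = 2.19963 × 6560 = 14429.5728 billion.
After: m₂ = (1 + 0.124) / (0.236 + 0.115 + 0.124) ≈ 2.36632, MB₂ = 6560 − 1328 = 5232, so M₂ = 2.36632 × 5232 ≈ 12380.5862 billion.
ΔM = M₂ − M₁ = 12380.5862 − 14429.5728 = -2048.9866 billion.

-2049 billion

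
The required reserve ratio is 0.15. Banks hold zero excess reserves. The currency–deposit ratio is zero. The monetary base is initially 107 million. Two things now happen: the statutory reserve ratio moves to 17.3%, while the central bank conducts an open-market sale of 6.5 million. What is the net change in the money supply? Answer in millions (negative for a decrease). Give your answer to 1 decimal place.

Before: m₁ = 1 / (0.15) ≈ 6.66667, MB₁ = 107, so M₁ = 6.66667 × 107 ≈ 713.3337 million.
After: m₂ = 1 / (0.173) ≈ 5.78035, MB₂ = 107 − 6.5 = 100.5, so M₂ = 5.78035 × 100.5 ≈ 580.9252 million.
ΔM = M₂ − M₁ = 580.9252 − 713.3337 = -132.4085 million.

-132.4 million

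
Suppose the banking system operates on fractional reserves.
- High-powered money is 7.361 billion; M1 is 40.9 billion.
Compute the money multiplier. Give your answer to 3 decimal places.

The money multiplier is m = M / MB = 40.9 / 7.361 ≈ 5.55631.

5.556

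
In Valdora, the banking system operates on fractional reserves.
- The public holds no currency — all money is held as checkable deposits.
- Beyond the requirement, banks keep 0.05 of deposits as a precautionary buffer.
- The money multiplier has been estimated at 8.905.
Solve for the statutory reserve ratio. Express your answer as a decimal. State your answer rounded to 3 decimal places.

0.062

Using m = 8.905. Since m = (1 + c)/(c + rr + e), the denominator satisfies c + rr + e = (1 + c)/m = (1 + 0) / 8.905 ≈ 0.112296.
With c = 0 and e = 0.05, the statutory reserve ratio is 0.112296 − 0 − 0.05 = 0.062296.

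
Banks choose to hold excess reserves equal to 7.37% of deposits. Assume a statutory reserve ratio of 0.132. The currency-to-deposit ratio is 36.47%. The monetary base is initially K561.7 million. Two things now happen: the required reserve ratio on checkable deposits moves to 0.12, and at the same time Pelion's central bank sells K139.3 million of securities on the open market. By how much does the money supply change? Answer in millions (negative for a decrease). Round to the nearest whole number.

-312 million

Before: m₁ = (1 + 0.3647) / (0.132 + 0.0737 + 0.3647) ≈ 2.3925, MB₁ = 561.7, so M₁ = 2.3925 × 561.7 ≈ 1343.8673 million.
After: m₂ = (1 + 0.3647) / (0.12 + 0.0737 + 0.3647) ≈ 2.4439, MB₂ = 561.7 − 139.3 = 422.4, so M₂ = 2.4439 × 422.4 ≈ 1032.3034 million.
ΔM = M₂ − M₁ = 1032.3034 − 1343.8673 = -311.5639 million.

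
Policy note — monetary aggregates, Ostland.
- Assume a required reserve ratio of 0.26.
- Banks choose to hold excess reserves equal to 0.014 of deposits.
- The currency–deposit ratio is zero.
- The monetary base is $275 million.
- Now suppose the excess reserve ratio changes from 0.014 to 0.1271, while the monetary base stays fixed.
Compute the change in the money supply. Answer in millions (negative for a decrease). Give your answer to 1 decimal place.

Initially m₁ = 1 / (0.26 + 0.014) ≈ 3.64964, so M₁ = 3.64964 × 275 = 1003.651 million.
After the change m₂ = 1 / (0.26 + 0.1271) ≈ 2.58331, so M₂ = 2.58331 × 275 ≈ 710.4103 million.
ΔM = M₂ − M₁ = 710.4103 − 1003.651 = -293.2407 million.

-293.2 million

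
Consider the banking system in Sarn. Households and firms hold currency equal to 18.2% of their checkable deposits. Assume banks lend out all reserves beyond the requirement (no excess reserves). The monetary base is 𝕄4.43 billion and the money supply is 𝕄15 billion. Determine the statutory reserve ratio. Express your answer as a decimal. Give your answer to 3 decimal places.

Using m = M/MB = 15/4.43 ≈ 3.386005. Since m = (1 + c)/(c + rr + e), the denominator satisfies c + rr + e = (1 + c)/m = (1 + 0.182) / 3.386005 ≈ 0.349084.
With c = 0.182 and e = 0, the statutory reserve ratio is 0.349084 − 0.182 − 0 = 0.167084.

0.167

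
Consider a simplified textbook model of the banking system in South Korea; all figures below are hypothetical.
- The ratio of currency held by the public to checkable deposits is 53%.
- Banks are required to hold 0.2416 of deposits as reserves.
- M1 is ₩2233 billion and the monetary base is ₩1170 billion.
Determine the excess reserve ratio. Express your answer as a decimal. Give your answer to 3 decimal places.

Using m = M/MB = 2233/1170 ≈ 1.908547. Since m = (1 + c)/(c + rr + e), the denominator satisfies c + rr + e = (1 + c)/m = (1 + 0.53) / 1.908547 ≈ 0.801657.
With c = 0.53 and rr = 0.2416, the excess reserve ratio is 0.801657 − 0.53 − 0.2416 = 0.030057.

0.030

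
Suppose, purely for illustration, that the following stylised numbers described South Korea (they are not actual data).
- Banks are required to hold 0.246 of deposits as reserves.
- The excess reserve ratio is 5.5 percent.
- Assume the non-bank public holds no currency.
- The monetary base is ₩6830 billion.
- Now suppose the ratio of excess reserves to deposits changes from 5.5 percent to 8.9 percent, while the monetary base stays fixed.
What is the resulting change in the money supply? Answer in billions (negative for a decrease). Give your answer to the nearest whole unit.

-2303 billion

Initially m₁ = 1 / (0.246 + 0.055) ≈ 3.32226, so M₁ = 3.32226 × 6830 = 22691.0358 billion.
After the change m₂ = 1 / (0.246 + 0.089) ≈ 2.98507, so M₂ = 2.98507 × 6830 = 20388.0281 billion.
ΔM = M₂ − M₁ = 20388.0281 − 22691.0358 = -2303.0077 billion.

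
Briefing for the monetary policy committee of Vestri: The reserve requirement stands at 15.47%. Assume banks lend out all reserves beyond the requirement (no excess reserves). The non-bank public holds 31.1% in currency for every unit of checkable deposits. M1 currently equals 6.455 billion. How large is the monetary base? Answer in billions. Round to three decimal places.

2.293 billion

The money multiplier is m = (1 + c) / (rr + c) = (1 + 0.311) / (0.1547 + 0.311) ≈ 2.81512.
MB = M / m = 6.455 / 2.81512 ≈ 2.293 billion.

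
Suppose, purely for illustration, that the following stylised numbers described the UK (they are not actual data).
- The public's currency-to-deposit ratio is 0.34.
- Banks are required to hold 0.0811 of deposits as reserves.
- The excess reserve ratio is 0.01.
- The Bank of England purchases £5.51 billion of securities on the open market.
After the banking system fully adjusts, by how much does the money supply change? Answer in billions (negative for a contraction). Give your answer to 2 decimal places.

£17.13 billion

The money multiplier is m = (1 + c) / (rr + e + c) = (1 + 0.34) / (0.0811 + 0.01 + 0.34) ≈ 3.1083.
The purchase adds 5.51 billion of base, so ΔM = m × ΔMB = 3.1083 × (+5.51) ≈ 17.1267 billion.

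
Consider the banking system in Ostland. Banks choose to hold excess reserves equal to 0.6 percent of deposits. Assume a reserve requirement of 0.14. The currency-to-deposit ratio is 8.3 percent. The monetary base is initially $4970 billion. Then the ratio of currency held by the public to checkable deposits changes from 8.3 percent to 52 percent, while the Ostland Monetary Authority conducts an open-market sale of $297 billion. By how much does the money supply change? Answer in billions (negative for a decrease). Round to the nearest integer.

-12839 billion

Before: m₁ = (1 + 0.083) / (0.14 + 0.006 + 0.083) ≈ 4.72926, MB₁ = 4970, so M₁ = 4.72926 × 4970 = 23504.4222 billion.
After: m₂ = (1 + 0.52) / (0.14 + 0.006 + 0.52) ≈ 2.28228, MB₂ = 4970 − 297 = 4673, so M₂ = 2.28228 × 4673 ≈ 10665.0944 billion.
ΔM = M₂ − M₁ = 10665.0944 − 23504.4222 = -12839.3278 billion.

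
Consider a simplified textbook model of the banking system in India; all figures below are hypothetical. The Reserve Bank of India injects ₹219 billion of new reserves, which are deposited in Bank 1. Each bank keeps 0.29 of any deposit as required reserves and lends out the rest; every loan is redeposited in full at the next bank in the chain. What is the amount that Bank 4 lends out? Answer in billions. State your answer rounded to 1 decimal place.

₹55.7 billion

Each bank lends a fraction (1 − rr) = 0.7100 of the deposit it receives, so Bank 4 receives 219·0.7100^3 and lends 219·0.7100^4 ≈ 55.6516 billion.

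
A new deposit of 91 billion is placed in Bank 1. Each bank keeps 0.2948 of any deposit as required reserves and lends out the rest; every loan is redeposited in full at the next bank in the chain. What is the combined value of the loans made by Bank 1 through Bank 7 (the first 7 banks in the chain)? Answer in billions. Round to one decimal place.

Bank i lends (1 − rr)^i of the original deposit: Bank 1 lends 91·0.7052 = 64.1732, Bank 2 lends 91·0.7052² ≈ 45.2549, and so on.
Summing a geometric series: total = 91·[0.7052·(1 − 0.7052^7) / (1 − 0.7052)] ≈ 198.8034 billion.

198.8 billion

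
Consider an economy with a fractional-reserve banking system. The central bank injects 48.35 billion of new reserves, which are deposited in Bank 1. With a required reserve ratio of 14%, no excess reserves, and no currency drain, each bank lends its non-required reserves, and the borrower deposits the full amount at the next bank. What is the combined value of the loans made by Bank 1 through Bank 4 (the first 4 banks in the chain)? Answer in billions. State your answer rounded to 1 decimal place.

134.5 billion

Bank i lends (1 − rr)^i of the original deposit: Bank 1 lends 48.35·0.8600 = 41.5810, Bank 2 lends 48.35·0.8600² ≈ 35.7597, and so on.
Summing a geometric series: total = 48.35·[0.8600·(1 − 0.8600^4) / (1 − 0.8600)] ≈ 134.5418 billion.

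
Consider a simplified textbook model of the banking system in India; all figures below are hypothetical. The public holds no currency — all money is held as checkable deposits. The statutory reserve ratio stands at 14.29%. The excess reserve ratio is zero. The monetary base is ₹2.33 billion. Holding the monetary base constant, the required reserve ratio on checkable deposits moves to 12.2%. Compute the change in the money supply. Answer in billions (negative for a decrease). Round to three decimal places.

₹2.793 billion

Initially m₁ = 1 / (0.1429) ≈ 6.99790, so M₁ = 6.99790 × 2.33 ≈ 16.3051 billion.
After the change m₂ = 1 / (0.122) ≈ 8.19672, so M₂ = 8.19672 × 2.33 ≈ 19.0984 billion.
ΔM = M₂ − M₁ = 19.0984 − 16.3051 = 2.7933 billion.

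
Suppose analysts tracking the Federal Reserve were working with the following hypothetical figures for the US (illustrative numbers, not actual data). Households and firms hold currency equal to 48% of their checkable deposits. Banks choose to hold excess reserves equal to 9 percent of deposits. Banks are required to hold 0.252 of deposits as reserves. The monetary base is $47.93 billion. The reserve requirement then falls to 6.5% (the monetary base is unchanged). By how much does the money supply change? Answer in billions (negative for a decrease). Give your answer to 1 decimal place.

$25.4 billion

Initially m₁ = (1 + 0.48) / (0.252 + 0.09 + 0.48) ≈ 1.8005, so M₁ = 1.8005 × 47.93 ≈ 86.298 billion.
After the change m₂ = (1 + 0.48) / (0.065 + 0.09 + 0.48) ≈ 2.3307, so M₂ = 2.3307 × 47.93 ≈ 111.7105 billion.
ΔM = M₂ − M₁ = 111.7105 − 86.298 = 25.4125 billion.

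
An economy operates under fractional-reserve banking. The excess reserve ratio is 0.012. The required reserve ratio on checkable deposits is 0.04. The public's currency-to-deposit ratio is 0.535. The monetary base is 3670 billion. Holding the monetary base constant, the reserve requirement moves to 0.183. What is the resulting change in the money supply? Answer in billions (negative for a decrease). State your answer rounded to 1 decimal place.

-1880.0 billion

Initially m₁ = (1 + 0.535) / (0.04 + 0.012 + 0.535) ≈ 2.614991, so M₁ = 2.614991 × 3670 ≈ 9597.017 billion.
After the change m₂ = (1 + 0.535) / (0.183 + 0.012 + 0.535) ≈ 2.102740, so M₂ = 2.102740 × 3670 = 7717.0558 billion.
ΔM = M₂ − M₁ = 7717.0558 − 9597.017 = -1879.9612 billion.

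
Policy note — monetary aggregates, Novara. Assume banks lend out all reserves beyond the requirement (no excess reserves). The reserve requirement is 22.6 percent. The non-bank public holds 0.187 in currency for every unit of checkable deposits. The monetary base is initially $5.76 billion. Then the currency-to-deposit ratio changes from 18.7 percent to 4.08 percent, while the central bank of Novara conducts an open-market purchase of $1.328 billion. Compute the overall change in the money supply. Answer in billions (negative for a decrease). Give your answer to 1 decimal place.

$11.1 billion

Before: m₁ = (1 + 0.187) / (0.226 + 0.187) ≈ 2.8741, MB₁ = 5.76, so M₁ = 2.8741 × 5.76 ≈ 16.5548 billion.
After: m₂ = (1 + 0.0408) / (0.226 + 0.0408) ≈ 3.9010, MB₂ = 5.76 + 1.328 = 7.088, so M₂ = 3.9010 × 7.088 ≈ 27.6503 billion.
ΔM = M₂ − M₁ = 27.6503 − 16.5548 = 11.0955 billion.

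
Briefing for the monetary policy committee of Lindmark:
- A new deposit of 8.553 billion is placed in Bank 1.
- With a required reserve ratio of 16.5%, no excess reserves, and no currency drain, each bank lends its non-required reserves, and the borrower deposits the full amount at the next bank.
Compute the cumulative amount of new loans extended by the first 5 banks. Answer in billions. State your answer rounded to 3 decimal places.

25.714 billion

Bank i lends (1 − rr)^i of the original deposit: Bank 1 lends 8.553·0.8350 ≈ 7.1418, Bank 2 lends 8.553·0.8350² ≈ 5.9634, and so on.
Summing a geometric series: total = 8.553·[0.8350·(1 − 0.8350^5) / (1 − 0.8350)] ≈ 25.7141 billion.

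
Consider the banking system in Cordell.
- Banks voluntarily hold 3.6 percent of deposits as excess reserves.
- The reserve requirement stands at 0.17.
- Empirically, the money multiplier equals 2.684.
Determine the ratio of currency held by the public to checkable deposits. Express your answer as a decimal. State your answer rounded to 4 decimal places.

Using m = 2.684. From m = (1 + c)/(c + rr + e), rearranging gives 1 + c = m·(c + rr + e), so c·(1 − m) = m·(rr + e) − 1.
Hence c = [m·(rr + e) − 1]/(1 − m) = [2.684 × (0.17 + 0.036) − 1] / (1 − 2.684) ≈ 0.265496.

0.2655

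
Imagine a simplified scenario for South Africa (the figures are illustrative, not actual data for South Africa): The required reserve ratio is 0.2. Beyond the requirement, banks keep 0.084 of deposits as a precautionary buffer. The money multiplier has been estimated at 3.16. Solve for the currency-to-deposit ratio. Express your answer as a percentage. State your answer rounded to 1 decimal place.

Using m = 3.16. From m = (1 + c)/(c + rr + e), rearranging gives 1 + c = m·(c + rr + e), so c·(1 − m) = m·(rr + e) − 1.
Hence c = [m·(rr + e) − 1]/(1 − m) = [3.16 × (0.2 + 0.084) − 1] / (1 − 3.16) ≈ 0.047481.

4.7%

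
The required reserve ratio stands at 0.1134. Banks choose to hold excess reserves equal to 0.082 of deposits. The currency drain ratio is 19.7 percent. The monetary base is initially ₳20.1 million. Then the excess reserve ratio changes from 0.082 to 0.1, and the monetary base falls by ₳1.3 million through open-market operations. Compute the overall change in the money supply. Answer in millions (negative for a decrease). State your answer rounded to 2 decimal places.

Before: m₁ = (1 + 0.197) / (0.1134 + 0.082 + 0.197) ≈ 3.05046, MB₁ = 20.1, so M₁ = 3.05046 × 20.1 ≈ 61.3142 million.
After: m₂ = (1 + 0.197) / (0.1134 + 0.1 + 0.197) ≈ 2.91667, MB₂ = 20.1 − 1.3 = 18.8, so M₂ = 2.91667 × 18.8 ≈ 54.8334 million.
ΔM = M₂ − M₁ = 54.8334 − 61.3142 = -6.4808 million.

-6.48 million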